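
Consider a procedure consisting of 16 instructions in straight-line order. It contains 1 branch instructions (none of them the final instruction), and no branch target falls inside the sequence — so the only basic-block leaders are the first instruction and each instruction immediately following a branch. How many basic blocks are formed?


With no in-sequence branch targets, the leaders are the first instruction plus the instruction after each branch.
Number of basic blocks = branches + 1
= 1 + 1 = 2

2


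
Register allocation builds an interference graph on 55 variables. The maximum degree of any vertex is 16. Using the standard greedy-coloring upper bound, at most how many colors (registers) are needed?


Greedy coloring never needs more than (max_degree + 1) colors: when coloring a vertex, at most max_degree neighbors are already colored.
Upper bound = 16 + 1 = 17

17


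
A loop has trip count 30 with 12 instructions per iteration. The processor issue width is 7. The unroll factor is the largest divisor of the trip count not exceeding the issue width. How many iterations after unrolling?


Largest divisor of 30 <= 7 is 6
New iterations = 30 / 6 = 5

5


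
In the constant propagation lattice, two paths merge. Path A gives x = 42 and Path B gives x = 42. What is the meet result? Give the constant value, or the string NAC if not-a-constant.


Meet operation: if both paths give the same constant, result is that constant; if they differ, result is NAC (not-a-constant).
Path A: 42, Path B: 42 -> equal
Result: constant -> 42

42


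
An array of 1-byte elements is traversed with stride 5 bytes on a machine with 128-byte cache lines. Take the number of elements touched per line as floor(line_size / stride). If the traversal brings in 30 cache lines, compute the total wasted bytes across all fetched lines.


Elements per line = floor(128 / 5) = 25
Bytes used per line = 25 * 1 = 25
Wasted per line = 128 - 25 = 103
Total wasted = 103 * 30 = 3090

3090


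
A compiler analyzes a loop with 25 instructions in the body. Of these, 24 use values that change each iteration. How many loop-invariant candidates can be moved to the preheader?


Invariant candidates = total - loop-dependent
= 25 - 24 = 1

1


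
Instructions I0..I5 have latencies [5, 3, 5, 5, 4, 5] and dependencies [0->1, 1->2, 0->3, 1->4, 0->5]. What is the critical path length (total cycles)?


Compute longest path through dependency graph: dist(Ik) = max over predecessors of dist + latency(Ik).
dist(I0) = latency 5 = 5
dist(I1) = dist(I0) + 3 = 5 + 3 = 8
dist(I2) = dist(I1) + 5 = 8 + 5 = 13
dist(I3) = dist(I0) + 5 = 5 + 5 = 10
dist(I4) = dist(I1) + 4 = 8 + 4 = 12
dist(I5) = dist(I0) + 5 = 5 + 5 = 10
Critical path = max dist = 13

13


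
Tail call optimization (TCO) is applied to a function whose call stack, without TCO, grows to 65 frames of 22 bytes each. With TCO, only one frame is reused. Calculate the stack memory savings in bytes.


Without TCO: 65 * 22 = 1430 bytes
With TCO: reuse 1 frame = 22 bytes
Savings = 1430 - 22 = 1408

1408


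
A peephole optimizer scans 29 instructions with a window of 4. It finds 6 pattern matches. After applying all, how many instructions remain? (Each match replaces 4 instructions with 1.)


Each match removes 3 instructions.
Total removed = 6 * 3 = 18
Remaining = 29 - 18 = 11

11


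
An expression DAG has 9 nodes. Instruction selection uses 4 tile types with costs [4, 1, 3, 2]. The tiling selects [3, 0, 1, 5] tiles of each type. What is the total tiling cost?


Total cost = sum(count_i * cost_i)
= 3*4 + 0*1 + 1*3 + 5*2
= 25

25


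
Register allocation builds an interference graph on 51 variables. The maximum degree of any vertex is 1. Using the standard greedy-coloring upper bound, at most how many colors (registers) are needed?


Greedy coloring never needs more than (max_degree + 1) colors: when coloring a vertex, at most max_degree neighbors are already colored.
Upper bound = 1 + 1 = 2

2


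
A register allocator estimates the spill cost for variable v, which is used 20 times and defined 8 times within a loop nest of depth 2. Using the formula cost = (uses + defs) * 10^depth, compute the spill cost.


uses + defs = 20 + 8 = 28
10^2 = 100
Spill cost = 28 * 100 = 2800

2800


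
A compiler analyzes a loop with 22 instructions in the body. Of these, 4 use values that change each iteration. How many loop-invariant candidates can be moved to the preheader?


Invariant candidates = total - loop-dependent
= 22 - 4 = 18

18


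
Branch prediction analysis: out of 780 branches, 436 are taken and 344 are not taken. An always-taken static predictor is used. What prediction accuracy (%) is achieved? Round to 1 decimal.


Predictor: always-taken
Correct predictions = 436
Accuracy = 436 / 780 * 100 = 55.9%

55.9


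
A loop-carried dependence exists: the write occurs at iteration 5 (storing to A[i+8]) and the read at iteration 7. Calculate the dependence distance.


Distance = read iteration - write iteration
= 7 - 5 = 2

2


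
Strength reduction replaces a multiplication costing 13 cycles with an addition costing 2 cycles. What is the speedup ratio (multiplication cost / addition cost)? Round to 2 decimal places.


Ratio = mult_cost / add_cost = 13 / 2 = 6.5

6.5


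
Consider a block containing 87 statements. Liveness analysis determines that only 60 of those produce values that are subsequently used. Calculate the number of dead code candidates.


Dead code = total statements - live definitions
= 87 - 60 = 27

27


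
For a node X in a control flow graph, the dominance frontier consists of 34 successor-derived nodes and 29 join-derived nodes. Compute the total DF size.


DF(X) = direct successor contributions + join point contributions
= 34 + 29 = 63

63


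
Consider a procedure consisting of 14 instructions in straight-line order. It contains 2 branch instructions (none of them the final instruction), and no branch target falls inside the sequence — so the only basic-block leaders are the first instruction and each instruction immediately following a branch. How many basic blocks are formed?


With no in-sequence branch targets, the leaders are the first instruction plus the instruction after each branch.
Number of basic blocks = branches + 1
= 2 + 1 = 3

3


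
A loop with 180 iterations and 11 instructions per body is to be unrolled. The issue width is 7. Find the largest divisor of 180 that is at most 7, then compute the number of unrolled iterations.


Largest divisor of 180 <= 7 is 6
New iterations = 180 / 6 = 30

30


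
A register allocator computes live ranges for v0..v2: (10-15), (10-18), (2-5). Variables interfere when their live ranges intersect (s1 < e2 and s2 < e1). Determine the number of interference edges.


Check all pairs for overlapping intervals.
Two intervals (s1,e1) and (s2,e2) overlap if s1 < e2 and s2 < e1.
v0 (10-15) vs v1..v2: overlaps v1 -> 1
v1 (10-18) vs v2: overlaps none -> 0
Total overlapping pairs = 1 + 0 = 1

1


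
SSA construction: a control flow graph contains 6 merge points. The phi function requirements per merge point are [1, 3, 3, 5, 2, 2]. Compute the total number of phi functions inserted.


Total phi functions = sum of phi functions at each join node
= 1 + 3 + 3 + 5 + 2 + 2 = 16

16


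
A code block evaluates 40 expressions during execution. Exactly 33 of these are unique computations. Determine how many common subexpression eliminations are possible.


CSE count = total expressions - unique expressions
= 40 - 33 = 7

7


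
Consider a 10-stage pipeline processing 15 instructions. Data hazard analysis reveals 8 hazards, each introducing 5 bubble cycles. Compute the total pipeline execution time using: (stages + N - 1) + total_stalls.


Base cycles = 10 + 15 - 1 = 24
Total stalls = 8 * 5 = 40
Total = 24 + 40 = 64

64


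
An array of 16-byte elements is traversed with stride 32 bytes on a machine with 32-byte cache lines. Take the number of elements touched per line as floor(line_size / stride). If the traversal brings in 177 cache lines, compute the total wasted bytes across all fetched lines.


Elements per line = floor(32 / 32) = 1
Bytes used per line = 1 * 16 = 16
Wasted per line = 32 - 16 = 16
Total wasted = 16 * 177 = 2832

2832


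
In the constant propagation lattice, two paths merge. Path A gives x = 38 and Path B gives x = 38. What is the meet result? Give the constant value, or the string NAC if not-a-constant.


Meet operation: if both paths give the same constant, result is that constant; if they differ, result is NAC (not-a-constant).
Path A: 38, Path B: 38 -> equal
Result: constant -> 38

38


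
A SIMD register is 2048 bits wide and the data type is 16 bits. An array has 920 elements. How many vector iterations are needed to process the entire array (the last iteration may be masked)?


Width = 2048 / 16 = 128 elements per vector op
Iterations = ceil(920 / 128) = 8

8


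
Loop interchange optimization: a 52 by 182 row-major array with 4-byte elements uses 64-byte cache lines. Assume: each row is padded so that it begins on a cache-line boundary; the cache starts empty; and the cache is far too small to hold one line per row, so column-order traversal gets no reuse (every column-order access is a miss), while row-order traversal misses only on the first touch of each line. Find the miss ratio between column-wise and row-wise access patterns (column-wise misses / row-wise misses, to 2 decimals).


Each row occupies 182 * 4 = 728 bytes and starts on a line boundary, so it spans ceil(728 / 64) = 12 cache lines.
Row-major traversal misses (one per line touched): 52 * ceil(182 * 4 / 64) = 624
Column-major traversal misses (no reuse, every access misses): 52 * 182 = 9464
Ratio = 9464 / 624 = 15.17

15.17


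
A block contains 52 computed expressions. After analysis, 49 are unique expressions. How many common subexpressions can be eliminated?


CSE count = total expressions - unique expressions
= 52 - 49 = 3

3


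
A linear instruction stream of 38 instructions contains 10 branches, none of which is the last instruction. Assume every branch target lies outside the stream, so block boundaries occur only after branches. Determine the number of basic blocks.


With no in-sequence branch targets, the leaders are the first instruction plus the instruction after each branch.
Number of basic blocks = branches + 1
= 10 + 1 = 11

11


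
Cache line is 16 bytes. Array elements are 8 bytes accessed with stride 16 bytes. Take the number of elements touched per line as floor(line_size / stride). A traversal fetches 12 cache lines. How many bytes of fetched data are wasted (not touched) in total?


Elements per line = floor(16 / 16) = 1
Bytes used per line = 1 * 8 = 8
Wasted per line = 16 - 8 = 8
Total wasted = 8 * 12 = 96

96


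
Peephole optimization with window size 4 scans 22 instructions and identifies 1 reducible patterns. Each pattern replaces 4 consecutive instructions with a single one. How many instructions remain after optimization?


Each match removes 3 instructions.
Total removed = 1 * 3 = 3
Remaining = 22 - 3 = 19

19


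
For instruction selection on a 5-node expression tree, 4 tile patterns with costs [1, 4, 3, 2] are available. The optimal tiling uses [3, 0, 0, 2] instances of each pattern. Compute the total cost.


Total cost = sum(count_i * cost_i)
= 3*1 + 0*4 + 0*3 + 2*2
= 7

7


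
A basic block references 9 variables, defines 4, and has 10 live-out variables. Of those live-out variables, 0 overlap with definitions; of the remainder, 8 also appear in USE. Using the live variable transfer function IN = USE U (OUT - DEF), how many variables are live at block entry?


OUT - DEF: 10 - 0 = 10
|IN| = |USE| + |OUT - DEF| - |USE ∩ (OUT - DEF)| = 9 + 10 - 8 = 11

11


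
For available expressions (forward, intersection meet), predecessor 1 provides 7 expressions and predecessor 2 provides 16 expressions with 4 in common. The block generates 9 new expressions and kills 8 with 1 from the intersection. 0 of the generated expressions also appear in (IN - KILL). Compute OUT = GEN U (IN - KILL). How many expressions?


IN = intersection of predecessors = 4
IN - KILL = 4 - 1 = 3
|OUT| = |GEN| + |IN - KILL| - |GEN ∩ (IN - KILL)| = 9 + 3 - 0 = 12

12


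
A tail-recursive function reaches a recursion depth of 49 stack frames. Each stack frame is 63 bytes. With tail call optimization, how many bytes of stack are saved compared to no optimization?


Without TCO: 49 * 63 = 3087 bytes
With TCO: reuse 1 frame = 63 bytes
Savings = 3087 - 63 = 3024

3024


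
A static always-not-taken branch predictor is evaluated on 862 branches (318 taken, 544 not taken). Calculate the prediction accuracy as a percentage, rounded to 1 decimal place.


Predictor: always-not-taken
Correct predictions = 544
Accuracy = 544 / 862 * 100 = 63.1%

63.1


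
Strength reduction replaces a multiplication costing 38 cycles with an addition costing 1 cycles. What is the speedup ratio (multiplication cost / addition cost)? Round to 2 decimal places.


Ratio = mult_cost / add_cost = 38 / 1 = 38.0

38.0


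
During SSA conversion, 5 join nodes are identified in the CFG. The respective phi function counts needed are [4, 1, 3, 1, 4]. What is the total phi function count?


Total phi functions = sum of phi functions at each join node
= 4 + 1 + 3 + 1 + 4 = 13

13


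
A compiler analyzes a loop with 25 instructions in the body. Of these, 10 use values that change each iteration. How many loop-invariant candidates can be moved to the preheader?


Invariant candidates = total - loop-dependent
= 25 - 10 = 15

15


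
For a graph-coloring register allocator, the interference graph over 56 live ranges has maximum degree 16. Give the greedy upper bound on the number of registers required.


Greedy coloring never needs more than (max_degree + 1) colors: when coloring a vertex, at most max_degree neighbors are already colored.
Upper bound = 16 + 1 = 17

17


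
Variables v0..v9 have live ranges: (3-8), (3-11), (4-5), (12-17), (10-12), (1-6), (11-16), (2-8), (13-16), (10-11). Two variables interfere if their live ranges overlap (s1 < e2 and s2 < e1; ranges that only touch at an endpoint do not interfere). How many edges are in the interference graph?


Check all pairs for overlapping intervals.
Two intervals (s1,e1) and (s2,e2) overlap if s1 < e2 and s2 < e1.
v0 (3-8) vs v1..v9: overlaps v1, v2, v5, v7 -> 4
v1 (3-11) vs v2..v9: overlaps v2, v4, v5, v7, v9 -> 5
v2 (4-5) vs v3..v9: overlaps v5, v7 -> 2
v3 (12-17) vs v4..v9: overlaps v6, v8 -> 2
v4 (10-12) vs v5..v9: overlaps v6, v9 -> 2
v5 (1-6) vs v6..v9: overlaps v7 -> 1
v6 (11-16) vs v7..v9: overlaps v8 -> 1
v7 (2-8) vs v8..v9: overlaps none -> 0
v8 (13-16) vs v9: overlaps none -> 0
Total overlapping pairs = 4 + 5 + 2 + 2 + 2 + 1 + 1 + 0 + 0 = 17

17


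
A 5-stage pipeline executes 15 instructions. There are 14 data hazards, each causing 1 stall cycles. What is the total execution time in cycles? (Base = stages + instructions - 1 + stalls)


Base cycles = 5 + 15 - 1 = 19
Total stalls = 14 * 1 = 14
Total = 19 + 14 = 33

33


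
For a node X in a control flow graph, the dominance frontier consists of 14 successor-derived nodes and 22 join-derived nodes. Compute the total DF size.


DF(X) = direct successor contributions + join point contributions
= 14 + 22 = 36

36


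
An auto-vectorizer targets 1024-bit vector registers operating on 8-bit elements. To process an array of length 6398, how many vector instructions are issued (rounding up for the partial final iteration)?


Width = 1024 / 8 = 128 elements per vector op
Iterations = ceil(6398 / 128) = 50

50


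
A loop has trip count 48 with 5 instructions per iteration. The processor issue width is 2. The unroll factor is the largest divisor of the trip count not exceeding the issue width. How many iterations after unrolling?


Largest divisor of 48 <= 2 is 2
New iterations = 48 / 2 = 24

24


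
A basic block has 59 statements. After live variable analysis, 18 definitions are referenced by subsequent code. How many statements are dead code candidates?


Dead code = total statements - live definitions
= 59 - 18 = 41

41


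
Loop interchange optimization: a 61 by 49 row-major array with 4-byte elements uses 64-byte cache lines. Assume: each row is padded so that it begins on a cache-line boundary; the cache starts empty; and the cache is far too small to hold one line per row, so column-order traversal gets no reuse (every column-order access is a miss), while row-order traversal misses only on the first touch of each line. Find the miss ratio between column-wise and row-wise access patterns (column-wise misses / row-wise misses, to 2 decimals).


Each row occupies 49 * 4 = 196 bytes and starts on a line boundary, so it spans ceil(196 / 64) = 4 cache lines.
Row-major traversal misses (one per line touched): 61 * ceil(49 * 4 / 64) = 244
Column-major traversal misses (no reuse, every access misses): 61 * 49 = 2989
Ratio = 2989 / 244 = 12.25

12.25


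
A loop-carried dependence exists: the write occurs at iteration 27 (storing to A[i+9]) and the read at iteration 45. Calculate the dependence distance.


Distance = read iteration - write iteration
= 45 - 27 = 18

18


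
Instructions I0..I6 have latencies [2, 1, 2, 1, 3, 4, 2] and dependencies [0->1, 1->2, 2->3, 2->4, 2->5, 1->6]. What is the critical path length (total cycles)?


Compute longest path through dependency graph: dist(Ik) = max over predecessors of dist + latency(Ik).
dist(I0) = latency 2 = 2
dist(I1) = dist(I0) + 1 = 2 + 1 = 3
dist(I2) = dist(I1) + 2 = 3 + 2 = 5
dist(I3) = dist(I2) + 1 = 5 + 1 = 6
dist(I4) = dist(I2) + 3 = 5 + 3 = 8
dist(I5) = dist(I2) + 4 = 5 + 4 = 9
dist(I6) = dist(I1) + 2 = 3 + 2 = 5
Critical path = max dist = 9

9


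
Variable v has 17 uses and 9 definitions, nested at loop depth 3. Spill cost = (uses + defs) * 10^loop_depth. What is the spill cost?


uses + defs = 17 + 9 = 26
10^3 = 1000
Spill cost = 26 * 1000 = 26000

26000


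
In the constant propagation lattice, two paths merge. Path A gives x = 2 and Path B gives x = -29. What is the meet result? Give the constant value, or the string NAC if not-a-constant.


Meet operation: if both paths give the same constant, result is that constant; if they differ, result is NAC (not-a-constant).
Path A: 2, Path B: -29 -> differ
Result: not-a-constant -> NAC

NAC


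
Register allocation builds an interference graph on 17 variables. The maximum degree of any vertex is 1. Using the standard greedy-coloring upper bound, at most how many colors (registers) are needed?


Greedy coloring never needs more than (max_degree + 1) colors: when coloring a vertex, at most max_degree neighbors are already colored.
Upper bound = 1 + 1 = 2

2


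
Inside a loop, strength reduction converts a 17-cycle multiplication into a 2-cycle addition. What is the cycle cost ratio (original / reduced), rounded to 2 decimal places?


Ratio = mult_cost / add_cost = 17 / 2 = 8.5

8.5


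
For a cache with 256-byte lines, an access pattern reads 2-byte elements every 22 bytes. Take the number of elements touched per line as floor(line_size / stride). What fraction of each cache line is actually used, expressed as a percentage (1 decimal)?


Elements per cache line = floor(256 / 22) = 11
Bytes used = 11 * 2 = 22
Utilization = 22 / 256 * 100 = 8.6%

8.6


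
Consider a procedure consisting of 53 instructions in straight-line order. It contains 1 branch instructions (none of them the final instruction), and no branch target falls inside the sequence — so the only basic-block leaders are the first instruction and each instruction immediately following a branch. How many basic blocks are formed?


With no in-sequence branch targets, the leaders are the first instruction plus the instruction after each branch.
Number of basic blocks = branches + 1
= 1 + 1 = 2

2


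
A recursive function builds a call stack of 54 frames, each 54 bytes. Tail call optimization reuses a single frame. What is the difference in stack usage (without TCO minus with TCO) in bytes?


Without TCO: 54 * 54 = 2916 bytes
With TCO: reuse 1 frame = 54 bytes
Savings = 2916 - 54 = 2862

2862


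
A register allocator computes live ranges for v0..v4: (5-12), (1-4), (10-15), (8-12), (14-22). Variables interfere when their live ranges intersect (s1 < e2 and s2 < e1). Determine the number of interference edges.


Check all pairs for overlapping intervals.
Two intervals (s1,e1) and (s2,e2) overlap if s1 < e2 and s2 < e1.
v0 (5-12) vs v1..v4: overlaps v2, v3 -> 2
v1 (1-4) vs v2..v4: overlaps none -> 0
v2 (10-15) vs v3..v4: overlaps v3, v4 -> 2
v3 (8-12) vs v4: overlaps none -> 0
Total overlapping pairs = 2 + 0 + 2 + 0 = 4

4


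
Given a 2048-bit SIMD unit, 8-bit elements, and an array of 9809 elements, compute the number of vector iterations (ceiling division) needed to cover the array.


Width = 2048 / 8 = 256 elements per vector op
Iterations = ceil(9809 / 256) = 39

39


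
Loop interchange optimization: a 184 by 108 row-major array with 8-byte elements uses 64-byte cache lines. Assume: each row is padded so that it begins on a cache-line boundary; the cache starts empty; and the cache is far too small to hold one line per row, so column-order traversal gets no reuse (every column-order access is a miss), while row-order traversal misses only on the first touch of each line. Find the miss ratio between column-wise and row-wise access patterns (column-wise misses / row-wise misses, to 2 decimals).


Each row occupies 108 * 8 = 864 bytes and starts on a line boundary, so it spans ceil(864 / 64) = 14 cache lines.
Row-major traversal misses (one per line touched): 184 * ceil(108 * 8 / 64) = 2576
Column-major traversal misses (no reuse, every access misses): 184 * 108 = 19872
Ratio = 19872 / 2576 = 7.71

7.71


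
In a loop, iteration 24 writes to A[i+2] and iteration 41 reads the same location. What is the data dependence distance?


Distance = read iteration - write iteration
= 41 - 24 = 17

17


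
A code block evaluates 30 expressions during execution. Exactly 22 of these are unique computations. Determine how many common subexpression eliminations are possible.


CSE count = total expressions - unique expressions
= 30 - 22 = 8

8


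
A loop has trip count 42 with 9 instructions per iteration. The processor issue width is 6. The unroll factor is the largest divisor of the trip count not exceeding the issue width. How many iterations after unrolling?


Largest divisor of 42 <= 6 is 6
New iterations = 42 / 6 = 7

7


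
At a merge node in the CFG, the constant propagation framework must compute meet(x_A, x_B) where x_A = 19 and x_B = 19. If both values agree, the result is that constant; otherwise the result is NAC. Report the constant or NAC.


Meet operation: if both paths give the same constant, result is that constant; if they differ, result is NAC (not-a-constant).
Path A: 19, Path B: 19 -> equal
Result: constant -> 19

19


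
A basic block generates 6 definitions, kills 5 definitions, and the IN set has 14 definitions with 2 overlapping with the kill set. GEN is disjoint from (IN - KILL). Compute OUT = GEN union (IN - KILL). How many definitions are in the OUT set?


IN - KILL: 14 - 2 = 12 surviving definitions
OUT = GEN + surviving = 6 + 12 = 18

18


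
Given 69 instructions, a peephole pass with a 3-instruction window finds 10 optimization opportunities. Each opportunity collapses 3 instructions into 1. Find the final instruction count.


Each match removes 2 instructions.
Total removed = 10 * 2 = 20
Remaining = 69 - 20 = 49

49


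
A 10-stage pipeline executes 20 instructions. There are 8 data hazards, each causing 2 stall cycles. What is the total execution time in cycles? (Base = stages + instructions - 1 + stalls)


Base cycles = 10 + 20 - 1 = 29
Total stalls = 8 * 2 = 16
Total = 29 + 16 = 45

45


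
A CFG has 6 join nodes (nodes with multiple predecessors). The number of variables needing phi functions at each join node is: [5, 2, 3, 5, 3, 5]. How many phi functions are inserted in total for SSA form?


Total phi functions = sum of phi functions at each join node
= 5 + 2 + 3 + 5 + 3 + 5 = 23

23


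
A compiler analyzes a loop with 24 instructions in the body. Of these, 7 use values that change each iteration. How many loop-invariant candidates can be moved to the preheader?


Invariant candidates = total - loop-dependent
= 24 - 7 = 17

17


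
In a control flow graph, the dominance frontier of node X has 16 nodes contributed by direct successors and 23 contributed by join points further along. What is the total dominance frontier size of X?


DF(X) = direct successor contributions + join point contributions
= 16 + 23 = 39

39


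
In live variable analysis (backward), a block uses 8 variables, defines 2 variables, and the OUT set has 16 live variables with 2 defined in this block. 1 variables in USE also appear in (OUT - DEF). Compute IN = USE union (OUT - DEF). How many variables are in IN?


OUT - DEF: 16 - 2 = 14
|IN| = |USE| + |OUT - DEF| - |USE ∩ (OUT - DEF)| = 8 + 14 - 1 = 21

21


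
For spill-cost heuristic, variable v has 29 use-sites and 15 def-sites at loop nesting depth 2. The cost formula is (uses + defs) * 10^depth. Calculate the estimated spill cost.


uses + defs = 29 + 15 = 44
10^2 = 100
Spill cost = 44 * 100 = 4400

4400


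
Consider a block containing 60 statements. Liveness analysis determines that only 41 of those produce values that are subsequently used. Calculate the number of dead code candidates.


Dead code = total statements - live definitions
= 60 - 41 = 19

19


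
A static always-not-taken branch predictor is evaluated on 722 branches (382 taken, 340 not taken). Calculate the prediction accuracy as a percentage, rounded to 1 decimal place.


Predictor: always-not-taken
Correct predictions = 340
Accuracy = 340 / 722 * 100 = 47.1%

47.1


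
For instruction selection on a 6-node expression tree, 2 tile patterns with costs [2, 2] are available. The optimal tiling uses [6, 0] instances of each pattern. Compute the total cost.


Total cost = sum(count_i * cost_i)
= 6*2 + 0*2
= 12

12


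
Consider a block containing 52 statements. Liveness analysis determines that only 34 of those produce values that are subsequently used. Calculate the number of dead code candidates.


Dead code = total statements - live definitions
= 52 - 34 = 18

18


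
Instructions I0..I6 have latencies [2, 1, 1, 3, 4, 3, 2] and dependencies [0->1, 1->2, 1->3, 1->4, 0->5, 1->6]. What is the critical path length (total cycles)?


Compute longest path through dependency graph: dist(Ik) = max over predecessors of dist + latency(Ik).
dist(I0) = latency 2 = 2
dist(I1) = dist(I0) + 1 = 2 + 1 = 3
dist(I2) = dist(I1) + 1 = 3 + 1 = 4
dist(I3) = dist(I1) + 3 = 3 + 3 = 6
dist(I4) = dist(I1) + 4 = 3 + 4 = 7
dist(I5) = dist(I0) + 3 = 2 + 3 = 5
dist(I6) = dist(I1) + 2 = 3 + 2 = 5
Critical path = max dist = 7

7


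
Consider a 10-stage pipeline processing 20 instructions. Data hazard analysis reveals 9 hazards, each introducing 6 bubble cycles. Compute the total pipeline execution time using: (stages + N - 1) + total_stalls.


Base cycles = 10 + 20 - 1 = 29
Total stalls = 9 * 6 = 54
Total = 29 + 54 = 83

83


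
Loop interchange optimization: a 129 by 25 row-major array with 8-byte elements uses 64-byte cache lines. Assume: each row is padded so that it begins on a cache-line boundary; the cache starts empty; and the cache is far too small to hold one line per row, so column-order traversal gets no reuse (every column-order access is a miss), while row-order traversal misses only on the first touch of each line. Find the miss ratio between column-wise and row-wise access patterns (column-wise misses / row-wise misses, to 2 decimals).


Each row occupies 25 * 8 = 200 bytes and starts on a line boundary, so it spans ceil(200 / 64) = 4 cache lines.
Row-major traversal misses (one per line touched): 129 * ceil(25 * 8 / 64) = 516
Column-major traversal misses (no reuse, every access misses): 129 * 25 = 3225
Ratio = 3225 / 516 = 6.25

6.25


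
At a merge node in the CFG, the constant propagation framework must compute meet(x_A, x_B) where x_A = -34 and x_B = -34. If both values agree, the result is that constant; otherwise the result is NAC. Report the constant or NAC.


Meet operation: if both paths give the same constant, result is that constant; if they differ, result is NAC (not-a-constant).
Path A: -34, Path B: -34 -> equal
Result: constant -> -34

-34


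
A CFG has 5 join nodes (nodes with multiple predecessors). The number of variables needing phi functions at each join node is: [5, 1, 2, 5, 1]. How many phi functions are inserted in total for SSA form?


Total phi functions = sum of phi functions at each join node
= 5 + 1 + 2 + 5 + 1 = 14

14


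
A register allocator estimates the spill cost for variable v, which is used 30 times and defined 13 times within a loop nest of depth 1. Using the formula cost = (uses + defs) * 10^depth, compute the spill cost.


uses + defs = 30 + 13 = 43
10^1 = 10
Spill cost = 43 * 10 = 430

430


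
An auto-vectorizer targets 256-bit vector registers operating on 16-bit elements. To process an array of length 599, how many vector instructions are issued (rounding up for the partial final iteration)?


Width = 256 / 16 = 16 elements per vector op
Iterations = ceil(599 / 16) = 38

38


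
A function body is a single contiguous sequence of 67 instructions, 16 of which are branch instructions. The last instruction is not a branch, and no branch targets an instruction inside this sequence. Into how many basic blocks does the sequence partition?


With no in-sequence branch targets, the leaders are the first instruction plus the instruction after each branch.
Number of basic blocks = branches + 1
= 16 + 1 = 17

17


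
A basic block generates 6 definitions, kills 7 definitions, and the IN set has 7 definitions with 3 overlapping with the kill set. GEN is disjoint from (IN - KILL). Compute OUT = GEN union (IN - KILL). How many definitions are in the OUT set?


IN - KILL: 7 - 3 = 4 surviving definitions
OUT = GEN + surviving = 6 + 4 = 10

10


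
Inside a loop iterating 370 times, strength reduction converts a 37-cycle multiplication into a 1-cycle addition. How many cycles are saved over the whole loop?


Per-iteration saving = 37 - 1 = 36
Total saved = 370 * 36 = 13320

13320


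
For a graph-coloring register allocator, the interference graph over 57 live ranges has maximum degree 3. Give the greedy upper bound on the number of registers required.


Greedy coloring never needs more than (max_degree + 1) colors: when coloring a vertex, at most max_degree neighbors are already colored.
Upper bound = 3 + 1 = 4

4


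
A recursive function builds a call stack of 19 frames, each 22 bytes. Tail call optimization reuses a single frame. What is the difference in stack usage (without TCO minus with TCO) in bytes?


Without TCO: 19 * 22 = 418 bytes
With TCO: reuse 1 frame = 22 bytes
Savings = 418 - 22 = 396

396


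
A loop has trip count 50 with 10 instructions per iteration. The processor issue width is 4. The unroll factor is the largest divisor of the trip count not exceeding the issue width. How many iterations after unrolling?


Largest divisor of 50 <= 4 is 2
New iterations = 50 / 2 = 25

25


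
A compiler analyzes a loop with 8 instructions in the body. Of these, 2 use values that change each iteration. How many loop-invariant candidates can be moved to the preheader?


Invariant candidates = total - loop-dependent
= 8 - 2 = 6

6


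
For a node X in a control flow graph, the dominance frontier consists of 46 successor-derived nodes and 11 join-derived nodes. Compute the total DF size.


DF(X) = direct successor contributions + join point contributions
= 46 + 11 = 57

57


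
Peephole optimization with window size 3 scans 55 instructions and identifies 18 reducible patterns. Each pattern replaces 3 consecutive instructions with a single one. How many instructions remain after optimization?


Each match removes 2 instructions.
Total removed = 18 * 2 = 36
Remaining = 55 - 36 = 19

19


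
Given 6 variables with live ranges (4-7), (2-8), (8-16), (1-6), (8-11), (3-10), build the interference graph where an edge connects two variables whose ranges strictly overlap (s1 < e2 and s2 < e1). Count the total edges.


Check all pairs for overlapping intervals.
Two intervals (s1,e1) and (s2,e2) overlap if s1 < e2 and s2 < e1.
v0 (4-7) vs v1..v5: overlaps v1, v3, v5 -> 3
v1 (2-8) vs v2..v5: overlaps v3, v5 -> 2
v2 (8-16) vs v3..v5: overlaps v4, v5 -> 2
v3 (1-6) vs v4..v5: overlaps v5 -> 1
v4 (8-11) vs v5: overlaps v5 -> 1
Total overlapping pairs = 3 + 2 + 2 + 1 + 1 = 9

9


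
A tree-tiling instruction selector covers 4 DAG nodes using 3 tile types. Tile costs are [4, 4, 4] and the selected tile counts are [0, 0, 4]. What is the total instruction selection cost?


Total cost = sum(count_i * cost_i)
= 0*4 + 0*4 + 4*4
= 16

16


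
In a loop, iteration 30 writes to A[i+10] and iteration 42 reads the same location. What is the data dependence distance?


Distance = read iteration - write iteration
= 42 - 30 = 12

12


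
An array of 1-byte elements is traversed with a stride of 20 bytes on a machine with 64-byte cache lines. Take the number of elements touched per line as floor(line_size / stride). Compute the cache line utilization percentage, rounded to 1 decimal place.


Elements per cache line = floor(64 / 20) = 3
Bytes used = 3 * 1 = 3
Utilization = 3 / 64 * 100 = 4.7%

4.7


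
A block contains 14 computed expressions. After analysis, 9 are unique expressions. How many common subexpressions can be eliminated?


CSE count = total expressions - unique expressions
= 14 - 9 = 5

5


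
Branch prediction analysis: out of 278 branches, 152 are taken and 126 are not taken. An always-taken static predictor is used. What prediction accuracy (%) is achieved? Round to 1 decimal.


Predictor: always-taken
Correct predictions = 152
Accuracy = 152 / 278 * 100 = 54.7%

54.7


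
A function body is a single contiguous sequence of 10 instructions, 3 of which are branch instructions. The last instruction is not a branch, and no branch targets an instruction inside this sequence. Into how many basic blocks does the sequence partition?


With no in-sequence branch targets, the leaders are the first instruction plus the instruction after each branch.
Number of basic blocks = branches + 1
= 3 + 1 = 4

4


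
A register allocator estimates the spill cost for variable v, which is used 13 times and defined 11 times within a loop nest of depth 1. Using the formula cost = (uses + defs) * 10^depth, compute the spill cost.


uses + defs = 13 + 11 = 24
10^1 = 10
Spill cost = 24 * 10 = 240

240


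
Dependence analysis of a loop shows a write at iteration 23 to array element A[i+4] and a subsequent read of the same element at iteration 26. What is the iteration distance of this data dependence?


Distance = read iteration - write iteration
= 26 - 23 = 3

3


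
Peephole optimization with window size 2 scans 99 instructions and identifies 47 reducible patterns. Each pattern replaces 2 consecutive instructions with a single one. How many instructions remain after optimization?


Each match removes 1 instructions.
Total removed = 47 * 1 = 47
Remaining = 99 - 47 = 52

52


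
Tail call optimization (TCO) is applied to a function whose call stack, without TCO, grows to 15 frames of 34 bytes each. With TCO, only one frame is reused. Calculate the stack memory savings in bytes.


Without TCO: 15 * 34 = 510 bytes
With TCO: reuse 1 frame = 34 bytes
Savings = 510 - 34 = 476

476


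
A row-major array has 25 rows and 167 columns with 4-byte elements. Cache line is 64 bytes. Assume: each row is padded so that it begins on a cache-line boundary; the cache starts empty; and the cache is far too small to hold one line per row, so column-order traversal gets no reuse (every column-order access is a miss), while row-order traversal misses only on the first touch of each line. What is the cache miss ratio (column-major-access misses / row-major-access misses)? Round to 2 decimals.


Each row occupies 167 * 4 = 668 bytes and starts on a line boundary, so it spans ceil(668 / 64) = 11 cache lines.
Row-major traversal misses (one per line touched): 25 * ceil(167 * 4 / 64) = 275
Column-major traversal misses (no reuse, every access misses): 25 * 167 = 4175
Ratio = 4175 / 275 = 15.18

15.18


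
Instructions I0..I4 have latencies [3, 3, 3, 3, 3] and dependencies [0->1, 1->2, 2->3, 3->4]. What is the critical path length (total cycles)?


Compute longest path through dependency graph: dist(Ik) = max over predecessors of dist + latency(Ik).
dist(I0) = latency 3 = 3
dist(I1) = dist(I0) + 3 = 3 + 3 = 6
dist(I2) = dist(I1) + 3 = 6 + 3 = 9
dist(I3) = dist(I2) + 3 = 9 + 3 = 12
dist(I4) = dist(I3) + 3 = 12 + 3 = 15
Critical path = max dist = 15

15


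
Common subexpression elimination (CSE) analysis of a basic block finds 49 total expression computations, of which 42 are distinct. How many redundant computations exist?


CSE count = total expressions - unique expressions
= 49 - 42 = 7

7


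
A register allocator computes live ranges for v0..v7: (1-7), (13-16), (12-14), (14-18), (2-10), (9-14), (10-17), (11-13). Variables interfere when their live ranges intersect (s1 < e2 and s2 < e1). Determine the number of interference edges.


Check all pairs for overlapping intervals.
Two intervals (s1,e1) and (s2,e2) overlap if s1 < e2 and s2 < e1.
v0 (1-7) vs v1..v7: overlaps v4 -> 1
v1 (13-16) vs v2..v7: overlaps v2, v3, v5, v6 -> 4
v2 (12-14) vs v3..v7: overlaps v5, v6, v7 -> 3
v3 (14-18) vs v4..v7: overlaps v6 -> 1
v4 (2-10) vs v5..v7: overlaps v5 -> 1
v5 (9-14) vs v6..v7: overlaps v6, v7 -> 2
v6 (10-17) vs v7: overlaps v7 -> 1
Total overlapping pairs = 1 + 4 + 3 + 1 + 1 + 2 + 1 = 13

13


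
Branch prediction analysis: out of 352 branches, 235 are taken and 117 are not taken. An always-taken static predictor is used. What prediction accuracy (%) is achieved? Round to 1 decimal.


Predictor: always-taken
Correct predictions = 235
Accuracy = 235 / 352 * 100 = 66.8%

66.8


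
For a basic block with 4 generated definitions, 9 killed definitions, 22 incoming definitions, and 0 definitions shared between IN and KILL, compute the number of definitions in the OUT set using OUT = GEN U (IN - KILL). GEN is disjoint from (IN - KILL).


IN - KILL: 22 - 0 = 22 surviving definitions
OUT = GEN + surviving = 4 + 22 = 26

26


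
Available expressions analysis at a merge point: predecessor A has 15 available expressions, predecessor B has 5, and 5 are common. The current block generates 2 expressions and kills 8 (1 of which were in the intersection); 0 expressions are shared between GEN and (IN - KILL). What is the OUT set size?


IN = intersection of predecessors = 5
IN - KILL = 5 - 1 = 4
|OUT| = |GEN| + |IN - KILL| - |GEN ∩ (IN - KILL)| = 2 + 4 - 0 = 6

6


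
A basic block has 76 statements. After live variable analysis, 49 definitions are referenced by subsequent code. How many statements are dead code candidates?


Dead code = total statements - live definitions
= 76 - 49 = 27

27


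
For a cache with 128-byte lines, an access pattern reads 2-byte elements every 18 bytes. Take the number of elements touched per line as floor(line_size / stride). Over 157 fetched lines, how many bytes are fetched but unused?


Elements per line = floor(128 / 18) = 7
Bytes used per line = 7 * 2 = 14
Wasted per line = 128 - 14 = 114
Total wasted = 114 * 157 = 17898

17898
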